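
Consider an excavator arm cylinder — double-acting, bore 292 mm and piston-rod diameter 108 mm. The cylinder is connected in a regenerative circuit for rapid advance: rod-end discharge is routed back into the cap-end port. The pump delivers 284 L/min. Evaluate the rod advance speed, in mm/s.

In regeneration the rod-end outflow joins the pump flow into the cap end, so the net volume the pump must supply per unit advance equals the rod cross-section area.
Rod cross-section A_rod = π/4 × (108 mm)² = 9161 mm^2
v = Q_pump / A_rod

v ≈ 517 mm/s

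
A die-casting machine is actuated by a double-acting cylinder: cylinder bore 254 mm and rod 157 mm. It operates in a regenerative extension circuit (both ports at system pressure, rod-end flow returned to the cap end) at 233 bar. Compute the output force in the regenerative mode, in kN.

F ≈ 451 kN

With equal pressure on both faces, forces on the annular region cancel; the net push is pressure × rod cross-section.
Rod cross-section A_rod = π/4 × (157 mm)² = 19360 mm^2
F = P × A_rod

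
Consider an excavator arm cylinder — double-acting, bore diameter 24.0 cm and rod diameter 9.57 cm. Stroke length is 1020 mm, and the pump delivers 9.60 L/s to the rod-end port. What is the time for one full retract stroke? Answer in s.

t ≈ 4.04 s

Rod-side annular area A_ann = π/4 × (24.0² − 9.57²) = 380.5 cm^2
Swept volume V = A × L; t = V / Q = A·L / Q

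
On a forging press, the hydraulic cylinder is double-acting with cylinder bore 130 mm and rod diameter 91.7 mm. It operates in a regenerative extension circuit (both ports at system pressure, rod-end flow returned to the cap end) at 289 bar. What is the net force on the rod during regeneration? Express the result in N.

With equal pressure on both faces, forces on the annular region cancel; the net push is pressure × rod cross-section.
Rod cross-section A_rod = π/4 × (91.7 mm)² = 6604 mm^2
F = P × A_rod

F ≈ 1.91e5 N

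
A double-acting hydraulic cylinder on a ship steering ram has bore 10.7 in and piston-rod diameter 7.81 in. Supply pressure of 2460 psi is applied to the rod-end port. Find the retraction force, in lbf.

F ≈ 1.03e5 lbf

Rod-side annular area A_ann = π/4 × (10.7² − 7.81²) = 42.01 in^2
On retraction the pressure acts on the annular area (bore minus rod).
F = P × A_ann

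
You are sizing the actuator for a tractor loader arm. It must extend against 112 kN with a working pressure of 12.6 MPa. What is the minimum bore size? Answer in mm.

Extension force acts on the full piston face: F = P × (π/4)D².
D = √(4F / (πP)) = √(4 × 112 kN / (π × 12.6 MPa))

D ≈ 106 mm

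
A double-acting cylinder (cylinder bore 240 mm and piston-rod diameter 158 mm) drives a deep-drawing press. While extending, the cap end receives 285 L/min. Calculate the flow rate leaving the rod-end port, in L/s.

Q_out ≈ 2.69 L/s

Cap-side area A_cap = π/4 × (240 mm)² = 45240 mm^2
Rod-side annular area A_ann = π/4 × (240² − 158²) = 25630 mm^2
Piston speed v = Q_in/A_cap; rod-end outflow Q_out = v × A_ann = Q_in × A_ann/A_cap.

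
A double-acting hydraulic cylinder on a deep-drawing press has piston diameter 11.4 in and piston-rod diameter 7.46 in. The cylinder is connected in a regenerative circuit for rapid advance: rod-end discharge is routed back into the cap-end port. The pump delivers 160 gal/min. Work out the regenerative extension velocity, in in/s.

v ≈ 14.1 in/s

In regeneration the rod-end outflow joins the pump flow into the cap end, so the net volume the pump must supply per unit advance equals the rod cross-section area.
Rod cross-section A_rod = π/4 × (7.46 in)² = 43.71 in^2
v = Q_pump / A_rod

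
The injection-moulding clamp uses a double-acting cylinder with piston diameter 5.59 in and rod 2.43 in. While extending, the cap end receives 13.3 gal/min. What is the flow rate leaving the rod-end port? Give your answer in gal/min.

Cap-side area A_cap = π/4 × (5.59 in)² = 24.54 in^2
Rod-side annular area A_ann = π/4 × (5.59² − 2.43²) = 19.90 in^2
Piston speed v = Q_in/A_cap; rod-end outflow Q_out = v × A_ann = Q_in × A_ann/A_cap.

Q_out ≈ 10.8 gal/min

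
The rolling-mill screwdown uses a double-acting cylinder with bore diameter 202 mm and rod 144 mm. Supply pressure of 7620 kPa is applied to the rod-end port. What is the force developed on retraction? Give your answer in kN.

Rod-side annular area A_ann = π/4 × (202² − 144²) = 15760 mm^2
On retraction the pressure acts on the annular area (bore minus rod).
F = P × A_ann

F ≈ 120 kN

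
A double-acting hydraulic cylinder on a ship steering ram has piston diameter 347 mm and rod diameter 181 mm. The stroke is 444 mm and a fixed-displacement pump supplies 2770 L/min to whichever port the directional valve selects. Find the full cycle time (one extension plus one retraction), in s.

Cap-side area A_cap = π/4 × (347 mm)² = 94570 mm^2
Rod-side annular area A_ann = π/4 × (347² − 181²) = 68840 mm^2
t_ext = A_cap·L/Q = 0.9095 s
t_ret = A_ann·L/Q = 0.6620 s
t_cycle = t_ext + t_ret

t ≈ 1.57 s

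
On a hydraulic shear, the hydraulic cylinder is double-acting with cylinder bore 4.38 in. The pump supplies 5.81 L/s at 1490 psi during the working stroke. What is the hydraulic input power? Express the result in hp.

Hydraulic power = P × Q

W ≈ 80.0 hp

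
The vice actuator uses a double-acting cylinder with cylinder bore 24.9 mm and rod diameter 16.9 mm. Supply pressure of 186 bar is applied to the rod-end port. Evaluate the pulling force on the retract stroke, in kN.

Rod-side annular area A_ann = π/4 × (24.9² − 16.9²) = 262.6 mm^2
On retraction the pressure acts on the annular area (bore minus rod).
F = P × A_ann

F ≈ 4.89 kN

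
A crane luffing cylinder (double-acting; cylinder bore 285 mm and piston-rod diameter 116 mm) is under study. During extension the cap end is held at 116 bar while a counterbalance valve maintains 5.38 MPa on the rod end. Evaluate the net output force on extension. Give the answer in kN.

F ≈ 454 kN

Cap-side area A_cap = π/4 × (285 mm)² = 63790 mm^2
Rod-side annular area A_ann = π/4 × (285² − 116²) = 53230 mm^2
Net thrust = P_cap·A_cap − P_rod·A_ann = 740.0 kN − 286.4 kN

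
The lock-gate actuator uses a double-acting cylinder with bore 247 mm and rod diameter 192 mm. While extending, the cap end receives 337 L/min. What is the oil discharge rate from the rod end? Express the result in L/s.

Cap-side area A_cap = π/4 × (247 mm)² = 47920 mm^2
Rod-side annular area A_ann = π/4 × (247² − 192²) = 18960 mm^2
Piston speed v = Q_in/A_cap; rod-end outflow Q_out = v × A_ann = Q_in × A_ann/A_cap.

Q_out ≈ 2.22 L/s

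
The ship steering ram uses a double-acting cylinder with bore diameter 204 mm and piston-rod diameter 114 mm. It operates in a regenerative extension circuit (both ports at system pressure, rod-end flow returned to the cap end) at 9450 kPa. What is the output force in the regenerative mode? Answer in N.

With equal pressure on both faces, forces on the annular region cancel; the net push is pressure × rod cross-section.
Rod cross-section A_rod = π/4 × (114 mm)² = 10210 mm^2
F = P × A_rod

F ≈ 96500 N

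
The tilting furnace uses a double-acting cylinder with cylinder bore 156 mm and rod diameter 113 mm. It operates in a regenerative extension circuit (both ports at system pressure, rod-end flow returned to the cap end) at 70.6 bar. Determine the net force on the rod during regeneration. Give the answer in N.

F ≈ 70800 N

With equal pressure on both faces, forces on the annular region cancel; the net push is pressure × rod cross-section.
Rod cross-section A_rod = π/4 × (113 mm)² = 10030 mm^2
F = P × A_rod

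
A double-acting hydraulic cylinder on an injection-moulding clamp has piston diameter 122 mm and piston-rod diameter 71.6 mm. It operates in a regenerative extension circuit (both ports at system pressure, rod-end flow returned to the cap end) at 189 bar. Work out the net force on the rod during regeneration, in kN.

With equal pressure on both faces, forces on the annular region cancel; the net push is pressure × rod cross-section.
Rod cross-section A_rod = π/4 × (71.6 mm)² = 4026 mm^2
F = P × A_rod

F ≈ 76.1 kN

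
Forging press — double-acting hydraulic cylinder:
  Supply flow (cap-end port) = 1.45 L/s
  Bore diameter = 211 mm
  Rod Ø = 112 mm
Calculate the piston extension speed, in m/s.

v ≈ 0.0415 m/s

Cap-side area A_cap = π/4 × (211 mm)² = 34970 mm^2
v = Q / A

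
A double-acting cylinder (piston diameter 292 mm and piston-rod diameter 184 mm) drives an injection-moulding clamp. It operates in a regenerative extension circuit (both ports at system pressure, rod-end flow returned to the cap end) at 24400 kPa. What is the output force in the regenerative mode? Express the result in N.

F ≈ 6.49e5 N

With equal pressure on both faces, forces on the annular region cancel; the net push is pressure × rod cross-section.
Rod cross-section A_rod = π/4 × (184 mm)² = 26590 mm^2
F = P × A_rod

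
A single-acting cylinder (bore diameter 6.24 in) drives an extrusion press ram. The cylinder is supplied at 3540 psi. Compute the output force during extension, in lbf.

F ≈ 1.08e5 lbf

Cap-side area A_cap = π/4 × (6.24 in)² = 30.58 in^2
F = P × A_cap = 3540 psi × A_cap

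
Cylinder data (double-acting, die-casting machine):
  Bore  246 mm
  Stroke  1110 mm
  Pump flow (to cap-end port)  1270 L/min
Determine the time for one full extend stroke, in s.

Cap-side area A_cap = π/4 × (246 mm)² = 47530 mm^2
Swept volume V = A × L; t = V / Q = A·L / Q

t ≈ 2.49 s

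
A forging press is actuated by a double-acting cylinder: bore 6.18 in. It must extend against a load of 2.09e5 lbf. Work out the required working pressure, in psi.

P ≈ 6970 psi

Cap-side area A_cap = π/4 × (6.18 in)² = 30.00 in^2
P = F / A = 2.09e5 lbf / A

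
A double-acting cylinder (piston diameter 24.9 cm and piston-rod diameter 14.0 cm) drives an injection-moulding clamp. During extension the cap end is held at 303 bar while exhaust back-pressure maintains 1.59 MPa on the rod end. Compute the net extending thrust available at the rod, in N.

F ≈ 1.42e6 N

Cap-side area A_cap = π/4 × (24.9 cm)² = 487.0 cm^2
Rod-side annular area A_ann = π/4 × (24.9² − 14.0²) = 333.0 cm^2
Net thrust = P_cap·A_cap − P_rod·A_ann = 1.475e6 N − 52950 N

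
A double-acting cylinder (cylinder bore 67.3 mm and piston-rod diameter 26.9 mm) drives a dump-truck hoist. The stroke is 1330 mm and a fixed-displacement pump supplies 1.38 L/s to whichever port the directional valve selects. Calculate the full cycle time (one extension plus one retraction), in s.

Cap-side area A_cap = π/4 × (67.3 mm)² = 3557 mm^2
Rod-side annular area A_ann = π/4 × (67.3² − 26.9²) = 2989 mm^2
t_ext = A_cap·L/Q = 3.428 s
t_ret = A_ann·L/Q = 2.881 s
t_cycle = t_ext + t_ret

t ≈ 6.31 s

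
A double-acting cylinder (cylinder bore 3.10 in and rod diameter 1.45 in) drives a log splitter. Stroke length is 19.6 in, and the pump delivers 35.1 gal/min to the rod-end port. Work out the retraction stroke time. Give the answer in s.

t ≈ 0.855 s

Rod-side annular area A_ann = π/4 × (3.10² − 1.45²) = 5.896 in^2
Swept volume V = A × L; t = V / Q = A·L / Q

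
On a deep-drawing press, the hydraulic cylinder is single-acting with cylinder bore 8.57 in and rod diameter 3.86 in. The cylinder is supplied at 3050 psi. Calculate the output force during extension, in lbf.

Cap-side area A_cap = π/4 × (8.57 in)² = 57.68 in^2
F = P × A_cap = 3050 psi × A_cap

F ≈ 1.76e5 lbf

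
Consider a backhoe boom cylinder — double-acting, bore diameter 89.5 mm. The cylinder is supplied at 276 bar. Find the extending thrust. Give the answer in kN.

F ≈ 174 kN

Cap-side area A_cap = π/4 × (89.5 mm)² = 6291 mm^2
F = P × A_cap = 276 bar × A_cap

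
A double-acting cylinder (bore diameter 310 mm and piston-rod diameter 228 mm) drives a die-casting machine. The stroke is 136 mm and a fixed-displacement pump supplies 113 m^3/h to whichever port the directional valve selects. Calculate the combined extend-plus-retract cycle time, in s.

Cap-side area A_cap = π/4 × (310 mm)² = 75480 mm^2
Rod-side annular area A_ann = π/4 × (310² − 228²) = 34650 mm^2
t_ext = A_cap·L/Q = 0.3270 s
t_ret = A_ann·L/Q = 0.1501 s
t_cycle = t_ext + t_ret

t ≈ 0.477 s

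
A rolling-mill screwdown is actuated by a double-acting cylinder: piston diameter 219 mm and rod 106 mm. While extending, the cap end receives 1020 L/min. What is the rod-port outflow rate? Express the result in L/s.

Cap-side area A_cap = π/4 × (219 mm)² = 37670 mm^2
Rod-side annular area A_ann = π/4 × (219² − 106²) = 28840 mm^2
Piston speed v = Q_in/A_cap; rod-end outflow Q_out = v × A_ann = Q_in × A_ann/A_cap.

Q_out ≈ 13.0 L/s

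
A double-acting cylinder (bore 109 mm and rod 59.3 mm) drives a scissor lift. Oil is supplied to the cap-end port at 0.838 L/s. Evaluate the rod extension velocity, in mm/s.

Cap-side area A_cap = π/4 × (109 mm)² = 9331 mm^2
v = Q / A

v ≈ 89.8 mm/s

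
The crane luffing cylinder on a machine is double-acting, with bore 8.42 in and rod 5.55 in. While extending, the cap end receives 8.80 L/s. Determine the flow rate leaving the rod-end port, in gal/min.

Q_out ≈ 78.9 gal/min

Cap-side area A_cap = π/4 × (8.42 in)² = 55.68 in^2
Rod-side annular area A_ann = π/4 × (8.42² − 5.55²) = 31.49 in^2
Piston speed v = Q_in/A_cap; rod-end outflow Q_out = v × A_ann = Q_in × A_ann/A_cap.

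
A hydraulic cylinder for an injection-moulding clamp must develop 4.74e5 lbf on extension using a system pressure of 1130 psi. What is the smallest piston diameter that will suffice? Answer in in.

Extension force acts on the full piston face: F = P × (π/4)D².
D = √(4F / (πP)) = √(4 × 4.74e5 lbf / (π × 1130 psi))

D ≈ 23.1 in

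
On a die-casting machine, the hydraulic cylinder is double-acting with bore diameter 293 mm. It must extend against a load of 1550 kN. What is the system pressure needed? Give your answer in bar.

Cap-side area A_cap = π/4 × (293 mm)² = 67430 mm^2
P = F / A = 1550 kN / A

P ≈ 230 bar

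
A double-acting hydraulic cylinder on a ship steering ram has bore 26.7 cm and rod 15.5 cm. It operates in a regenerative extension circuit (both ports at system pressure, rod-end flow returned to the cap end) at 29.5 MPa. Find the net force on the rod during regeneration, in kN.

With equal pressure on both faces, forces on the annular region cancel; the net push is pressure × rod cross-section.
Rod cross-section A_rod = π/4 × (15.5 cm)² = 188.7 cm^2
F = P × A_rod

F ≈ 557 kN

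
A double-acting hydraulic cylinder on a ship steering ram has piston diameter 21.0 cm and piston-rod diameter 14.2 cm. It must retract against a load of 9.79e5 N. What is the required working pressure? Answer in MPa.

P ≈ 52.1 MPa

Rod-side annular area A_ann = π/4 × (21.0² − 14.2²) = 188.0 cm^2
Retraction: pressure acts on the annular area.
P = F / A = 9.79e5 N / A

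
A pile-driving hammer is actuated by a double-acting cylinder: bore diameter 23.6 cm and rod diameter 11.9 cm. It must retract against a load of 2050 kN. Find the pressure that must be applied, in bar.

P ≈ 628 bar

Rod-side annular area A_ann = π/4 × (23.6² − 11.9²) = 326.2 cm^2
Retraction: pressure acts on the annular area.
P = F / A = 2050 kN / A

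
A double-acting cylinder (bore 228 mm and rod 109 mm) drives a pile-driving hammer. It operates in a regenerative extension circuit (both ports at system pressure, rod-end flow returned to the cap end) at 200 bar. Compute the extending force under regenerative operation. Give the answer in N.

F ≈ 1.87e5 N

With equal pressure on both faces, forces on the annular region cancel; the net push is pressure × rod cross-section.
Rod cross-section A_rod = π/4 × (109 mm)² = 9331 mm^2
F = P × A_rod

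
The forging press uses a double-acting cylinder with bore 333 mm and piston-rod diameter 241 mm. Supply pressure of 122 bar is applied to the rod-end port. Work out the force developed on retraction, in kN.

F ≈ 506 kN

Rod-side annular area A_ann = π/4 × (333² − 241²) = 41480 mm^2
On retraction the pressure acts on the annular area (bore minus rod).
F = P × A_ann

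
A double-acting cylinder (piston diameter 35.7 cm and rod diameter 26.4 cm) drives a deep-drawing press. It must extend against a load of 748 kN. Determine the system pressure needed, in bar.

P ≈ 74.7 bar

Cap-side area A_cap = π/4 × (35.7 cm)² = 1001 cm^2
P = F / A = 748 kN / A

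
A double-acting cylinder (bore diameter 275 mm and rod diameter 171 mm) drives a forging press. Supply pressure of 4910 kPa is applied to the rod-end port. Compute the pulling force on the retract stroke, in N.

Rod-side annular area A_ann = π/4 × (275² − 171²) = 36430 mm^2
On retraction the pressure acts on the annular area (bore minus rod).
F = P × A_ann

F ≈ 1.79e5 N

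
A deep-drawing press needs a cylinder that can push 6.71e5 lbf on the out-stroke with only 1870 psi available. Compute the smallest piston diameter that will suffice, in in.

D ≈ 21.4 in

Extension force acts on the full piston face: F = P × (π/4)D².
D = √(4F / (πP)) = √(4 × 6.71e5 lbf / (π × 1870 psi))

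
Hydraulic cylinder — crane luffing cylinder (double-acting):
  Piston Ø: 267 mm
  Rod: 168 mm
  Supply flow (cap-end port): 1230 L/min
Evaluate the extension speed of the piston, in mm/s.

Cap-side area A_cap = π/4 × (267 mm)² = 55990 mm^2
v = Q / A

v ≈ 366 mm/s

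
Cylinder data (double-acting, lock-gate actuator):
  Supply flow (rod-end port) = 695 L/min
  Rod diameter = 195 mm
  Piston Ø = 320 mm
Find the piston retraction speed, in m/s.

v ≈ 0.229 m/s

Rod-side annular area A_ann = π/4 × (320² − 195²) = 50560 mm^2
Flow into the rod-end port fills the annular volume.
v = Q / A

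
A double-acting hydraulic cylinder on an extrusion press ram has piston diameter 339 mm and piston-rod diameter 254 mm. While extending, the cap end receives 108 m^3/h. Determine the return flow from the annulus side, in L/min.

Cap-side area A_cap = π/4 × (339 mm)² = 90260 mm^2
Rod-side annular area A_ann = π/4 × (339² − 254²) = 39590 mm^2
Piston speed v = Q_in/A_cap; rod-end outflow Q_out = v × A_ann = Q_in × A_ann/A_cap.

Q_out ≈ 789 L/min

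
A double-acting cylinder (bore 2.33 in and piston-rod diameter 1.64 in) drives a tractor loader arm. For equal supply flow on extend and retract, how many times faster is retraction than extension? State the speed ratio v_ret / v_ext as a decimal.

v_ret/v_ext ≈ 1.98

Cap-side area A_cap = π/4 × (2.33 in)² = 4.264 in^2
Rod-side annular area A_ann = π/4 × (2.33² − 1.64²) = 2.151 in^2
For equal Q, v ∝ 1/A, so v_ret/v_ext = A_cap/A_ann.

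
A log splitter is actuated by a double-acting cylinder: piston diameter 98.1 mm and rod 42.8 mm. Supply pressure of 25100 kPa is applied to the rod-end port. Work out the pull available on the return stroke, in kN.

F ≈ 154 kN

Rod-side annular area A_ann = π/4 × (98.1² − 42.8²) = 6120 mm^2
On retraction the pressure acts on the annular area (bore minus rod).
F = P × A_ann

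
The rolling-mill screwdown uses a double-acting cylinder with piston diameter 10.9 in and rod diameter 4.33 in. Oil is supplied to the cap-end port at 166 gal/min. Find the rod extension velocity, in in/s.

Cap-side area A_cap = π/4 × (10.9 in)² = 93.31 in^2
v = Q / A

v ≈ 6.85 in/s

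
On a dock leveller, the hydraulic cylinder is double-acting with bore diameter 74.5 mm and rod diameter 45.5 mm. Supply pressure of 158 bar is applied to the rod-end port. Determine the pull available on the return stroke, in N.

Rod-side annular area A_ann = π/4 × (74.5² − 45.5²) = 2733 mm^2
On retraction the pressure acts on the annular area (bore minus rod).
F = P × A_ann

F ≈ 43200 N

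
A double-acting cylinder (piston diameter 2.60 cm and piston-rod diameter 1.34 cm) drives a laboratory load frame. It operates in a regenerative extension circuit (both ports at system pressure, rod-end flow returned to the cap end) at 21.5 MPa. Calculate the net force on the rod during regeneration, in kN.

F ≈ 3.03 kN

With equal pressure on both faces, forces on the annular region cancel; the net push is pressure × rod cross-section.
Rod cross-section A_rod = π/4 × (1.34 cm)² = 1.410 cm^2
F = P × A_rod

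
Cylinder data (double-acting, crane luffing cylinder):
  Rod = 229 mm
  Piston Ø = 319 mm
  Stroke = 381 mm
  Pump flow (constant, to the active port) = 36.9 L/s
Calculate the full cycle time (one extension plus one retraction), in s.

Cap-side area A_cap = π/4 × (319 mm)² = 79920 mm^2
Rod-side annular area A_ann = π/4 × (319² − 229²) = 38740 mm^2
t_ext = A_cap·L/Q = 0.8252 s
t_ret = A_ann·L/Q = 0.4000 s
t_cycle = t_ext + t_ret

t ≈ 1.23 s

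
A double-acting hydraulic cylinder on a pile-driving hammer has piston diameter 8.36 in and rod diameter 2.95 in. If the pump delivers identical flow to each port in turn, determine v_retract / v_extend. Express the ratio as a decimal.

v_ret/v_ext ≈ 1.14

Cap-side area A_cap = π/4 × (8.36 in)² = 54.89 in^2
Rod-side annular area A_ann = π/4 × (8.36² − 2.95²) = 48.06 in^2
For equal Q, v ∝ 1/A, so v_ret/v_ext = A_cap/A_ann.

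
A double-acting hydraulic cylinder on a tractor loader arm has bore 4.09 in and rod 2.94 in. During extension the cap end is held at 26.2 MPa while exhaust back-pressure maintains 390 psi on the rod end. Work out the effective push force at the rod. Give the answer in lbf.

Cap-side area A_cap = π/4 × (4.09 in)² = 13.14 in^2
Rod-side annular area A_ann = π/4 × (4.09² − 2.94²) = 6.350 in^2
Net thrust = P_cap·A_cap − P_rod·A_ann = 49930 lbf − 2476 lbf

F ≈ 47400 lbf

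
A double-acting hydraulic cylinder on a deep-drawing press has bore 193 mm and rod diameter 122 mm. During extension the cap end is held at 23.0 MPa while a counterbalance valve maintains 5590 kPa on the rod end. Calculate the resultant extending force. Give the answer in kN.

Cap-side area A_cap = π/4 × (193 mm)² = 29260 mm^2
Rod-side annular area A_ann = π/4 × (193² − 122²) = 17570 mm^2
Net thrust = P_cap·A_cap − P_rod·A_ann = 672.9 kN − 98.19 kN

F ≈ 575 kN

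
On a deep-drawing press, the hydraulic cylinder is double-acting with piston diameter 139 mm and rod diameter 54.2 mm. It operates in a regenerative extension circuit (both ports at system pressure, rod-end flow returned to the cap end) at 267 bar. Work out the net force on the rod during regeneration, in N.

With equal pressure on both faces, forces on the annular region cancel; the net push is pressure × rod cross-section.
Rod cross-section A_rod = π/4 × (54.2 mm)² = 2307 mm^2
F = P × A_rod

F ≈ 61600 N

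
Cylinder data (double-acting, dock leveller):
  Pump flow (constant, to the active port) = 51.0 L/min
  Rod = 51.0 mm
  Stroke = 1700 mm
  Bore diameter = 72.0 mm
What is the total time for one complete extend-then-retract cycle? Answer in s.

t ≈ 12.2 s

Cap-side area A_cap = π/4 × (72.0 mm)² = 4072 mm^2
Rod-side annular area A_ann = π/4 × (72.0² − 51.0²) = 2029 mm^2
t_ext = A_cap·L/Q = 8.143 s
t_ret = A_ann·L/Q = 4.057 s
t_cycle = t_ext + t_ret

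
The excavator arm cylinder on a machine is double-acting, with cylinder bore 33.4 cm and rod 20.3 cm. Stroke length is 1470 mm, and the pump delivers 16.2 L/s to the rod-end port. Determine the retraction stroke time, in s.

Rod-side annular area A_ann = π/4 × (33.4² − 20.3²) = 552.5 cm^2
Swept volume V = A × L; t = V / Q = A·L / Q

t ≈ 5.01 s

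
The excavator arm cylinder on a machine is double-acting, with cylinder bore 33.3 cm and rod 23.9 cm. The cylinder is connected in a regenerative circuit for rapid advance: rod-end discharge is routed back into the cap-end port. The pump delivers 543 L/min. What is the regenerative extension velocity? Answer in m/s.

v ≈ 0.202 m/s

In regeneration the rod-end outflow joins the pump flow into the cap end, so the net volume the pump must supply per unit advance equals the rod cross-section area.
Rod cross-section A_rod = π/4 × (23.9 cm)² = 448.6 cm^2
v = Q_pump / A_rod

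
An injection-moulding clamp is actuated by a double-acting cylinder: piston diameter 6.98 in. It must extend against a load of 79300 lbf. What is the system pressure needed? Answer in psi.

Cap-side area A_cap = π/4 × (6.98 in)² = 38.26 in^2
P = F / A = 79300 lbf / A

P ≈ 2070 psi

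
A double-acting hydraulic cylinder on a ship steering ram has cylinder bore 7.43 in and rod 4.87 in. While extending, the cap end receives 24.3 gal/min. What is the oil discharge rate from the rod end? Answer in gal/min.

Q_out ≈ 13.9 gal/min

Cap-side area A_cap = π/4 × (7.43 in)² = 43.36 in^2
Rod-side annular area A_ann = π/4 × (7.43² − 4.87²) = 24.73 in^2
Piston speed v = Q_in/A_cap; rod-end outflow Q_out = v × A_ann = Q_in × A_ann/A_cap.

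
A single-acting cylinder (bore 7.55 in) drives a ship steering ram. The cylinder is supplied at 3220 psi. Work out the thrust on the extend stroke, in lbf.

F ≈ 1.44e5 lbf

Cap-side area A_cap = π/4 × (7.55 in)² = 44.77 in^2
F = P × A_cap = 3220 psi × A_cap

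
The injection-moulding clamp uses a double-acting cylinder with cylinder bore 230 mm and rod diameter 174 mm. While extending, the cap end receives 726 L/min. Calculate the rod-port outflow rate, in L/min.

Q_out ≈ 310 L/min

Cap-side area A_cap = π/4 × (230 mm)² = 41550 mm^2
Rod-side annular area A_ann = π/4 × (230² − 174²) = 17770 mm^2
Piston speed v = Q_in/A_cap; rod-end outflow Q_out = v × A_ann = Q_in × A_ann/A_cap.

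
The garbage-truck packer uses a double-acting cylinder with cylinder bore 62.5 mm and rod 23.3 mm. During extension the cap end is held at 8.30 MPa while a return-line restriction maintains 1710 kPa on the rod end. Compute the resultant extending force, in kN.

F ≈ 20.9 kN

Cap-side area A_cap = π/4 × (62.5 mm)² = 3068 mm^2
Rod-side annular area A_ann = π/4 × (62.5² − 23.3²) = 2642 mm^2
Net thrust = P_cap·A_cap − P_rod·A_ann = 25.46 kN − 4.517 kN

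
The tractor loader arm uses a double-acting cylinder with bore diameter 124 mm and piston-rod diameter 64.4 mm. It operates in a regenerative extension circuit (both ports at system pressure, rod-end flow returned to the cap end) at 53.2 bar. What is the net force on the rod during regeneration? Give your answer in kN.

With equal pressure on both faces, forces on the annular region cancel; the net push is pressure × rod cross-section.
Rod cross-section A_rod = π/4 × (64.4 mm)² = 3257 mm^2
F = P × A_rod

F ≈ 17.3 kN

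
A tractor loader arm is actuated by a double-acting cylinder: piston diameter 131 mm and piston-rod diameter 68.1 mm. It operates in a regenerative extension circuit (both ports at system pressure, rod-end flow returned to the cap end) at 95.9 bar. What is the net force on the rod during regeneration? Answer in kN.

F ≈ 34.9 kN

With equal pressure on both faces, forces on the annular region cancel; the net push is pressure × rod cross-section.
Rod cross-section A_rod = π/4 × (68.1 mm)² = 3642 mm^2
F = P × A_rod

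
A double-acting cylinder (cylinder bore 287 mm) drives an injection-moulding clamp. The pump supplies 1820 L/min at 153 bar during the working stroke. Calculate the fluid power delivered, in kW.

Hydraulic power = P × Q

W ≈ 464 kW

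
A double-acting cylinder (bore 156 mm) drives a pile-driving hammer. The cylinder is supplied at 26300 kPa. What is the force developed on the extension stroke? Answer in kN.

F ≈ 503 kN

Cap-side area A_cap = π/4 × (156 mm)² = 19110 mm^2
F = P × A_cap = 26300 kPa × A_cap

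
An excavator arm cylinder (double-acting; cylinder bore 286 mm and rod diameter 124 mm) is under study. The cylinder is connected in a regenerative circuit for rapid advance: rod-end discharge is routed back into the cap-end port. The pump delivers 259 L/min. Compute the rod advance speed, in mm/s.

v ≈ 357 mm/s

In regeneration the rod-end outflow joins the pump flow into the cap end, so the net volume the pump must supply per unit advance equals the rod cross-section area.
Rod cross-section A_rod = π/4 × (124 mm)² = 12080 mm^2
v = Q_pump / A_rod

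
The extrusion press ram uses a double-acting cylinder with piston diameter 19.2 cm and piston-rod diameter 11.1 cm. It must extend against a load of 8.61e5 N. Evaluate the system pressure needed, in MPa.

Cap-side area A_cap = π/4 × (19.2 cm)² = 289.5 cm^2
P = F / A = 8.61e5 N / A

P ≈ 29.7 MPa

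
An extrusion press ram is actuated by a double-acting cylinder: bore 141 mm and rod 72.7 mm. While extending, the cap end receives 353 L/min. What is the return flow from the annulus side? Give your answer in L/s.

Q_out ≈ 4.32 L/s

Cap-side area A_cap = π/4 × (141 mm)² = 15610 mm^2
Rod-side annular area A_ann = π/4 × (141² − 72.7²) = 11460 mm^2
Piston speed v = Q_in/A_cap; rod-end outflow Q_out = v × A_ann = Q_in × A_ann/A_cap.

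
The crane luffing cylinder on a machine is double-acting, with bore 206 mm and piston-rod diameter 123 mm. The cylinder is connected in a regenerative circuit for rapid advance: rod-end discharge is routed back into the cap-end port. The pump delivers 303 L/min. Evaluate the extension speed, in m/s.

v ≈ 0.425 m/s

In regeneration the rod-end outflow joins the pump flow into the cap end, so the net volume the pump must supply per unit advance equals the rod cross-section area.
Rod cross-section A_rod = π/4 × (123 mm)² = 11880 mm^2
v = Q_pump / A_rod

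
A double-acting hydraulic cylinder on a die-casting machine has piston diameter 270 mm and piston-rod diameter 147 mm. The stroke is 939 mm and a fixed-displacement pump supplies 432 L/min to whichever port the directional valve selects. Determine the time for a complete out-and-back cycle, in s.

Cap-side area A_cap = π/4 × (270 mm)² = 57260 mm^2
Rod-side annular area A_ann = π/4 × (270² − 147²) = 40280 mm^2
t_ext = A_cap·L/Q = 7.467 s
t_ret = A_ann·L/Q = 5.254 s
t_cycle = t_ext + t_ret

t ≈ 12.7 s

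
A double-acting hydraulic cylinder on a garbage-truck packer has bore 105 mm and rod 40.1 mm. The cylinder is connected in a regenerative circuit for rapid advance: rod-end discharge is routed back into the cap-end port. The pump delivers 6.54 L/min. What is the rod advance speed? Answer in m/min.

v ≈ 5.18 m/min

In regeneration the rod-end outflow joins the pump flow into the cap end, so the net volume the pump must supply per unit advance equals the rod cross-section area.
Rod cross-section A_rod = π/4 × (40.1 mm)² = 1263 mm^2
v = Q_pump / A_rod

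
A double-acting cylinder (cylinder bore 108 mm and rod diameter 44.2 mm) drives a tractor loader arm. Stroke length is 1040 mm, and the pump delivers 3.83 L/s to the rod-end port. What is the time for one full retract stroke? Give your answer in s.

t ≈ 2.07 s

Rod-side annular area A_ann = π/4 × (108² − 44.2²) = 7626 mm^2
Swept volume V = A × L; t = V / Q = A·L / Q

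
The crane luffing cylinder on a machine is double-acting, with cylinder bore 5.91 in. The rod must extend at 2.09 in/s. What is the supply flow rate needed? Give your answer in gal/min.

Cap-side area A_cap = π/4 × (5.91 in)² = 27.43 in^2
Q = A × v

Q ≈ 14.9 gal/min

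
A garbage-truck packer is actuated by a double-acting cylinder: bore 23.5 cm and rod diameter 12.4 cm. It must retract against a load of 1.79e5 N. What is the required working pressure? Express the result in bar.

P ≈ 57.2 bar

Rod-side annular area A_ann = π/4 × (23.5² − 12.4²) = 313.0 cm^2
Retraction: pressure acts on the annular area.
P = F / A = 1.79e5 N / A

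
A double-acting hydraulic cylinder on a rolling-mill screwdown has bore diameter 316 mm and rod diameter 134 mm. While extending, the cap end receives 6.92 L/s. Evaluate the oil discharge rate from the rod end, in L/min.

Q_out ≈ 341 L/min

Cap-side area A_cap = π/4 × (316 mm)² = 78430 mm^2
Rod-side annular area A_ann = π/4 × (316² − 134²) = 64320 mm^2
Piston speed v = Q_in/A_cap; rod-end outflow Q_out = v × A_ann = Q_in × A_ann/A_cap.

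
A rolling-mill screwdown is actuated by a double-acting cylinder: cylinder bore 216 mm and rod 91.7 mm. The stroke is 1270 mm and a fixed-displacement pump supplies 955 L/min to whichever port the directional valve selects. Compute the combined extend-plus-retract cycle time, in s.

Cap-side area A_cap = π/4 × (216 mm)² = 36640 mm^2
Rod-side annular area A_ann = π/4 × (216² − 91.7²) = 30040 mm^2
t_ext = A_cap·L/Q = 2.924 s
t_ret = A_ann·L/Q = 2.397 s
t_cycle = t_ext + t_ret

t ≈ 5.32 s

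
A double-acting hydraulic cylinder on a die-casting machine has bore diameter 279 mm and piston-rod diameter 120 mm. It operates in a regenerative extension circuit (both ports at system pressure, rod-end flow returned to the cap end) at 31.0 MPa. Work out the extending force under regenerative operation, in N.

With equal pressure on both faces, forces on the annular region cancel; the net push is pressure × rod cross-section.
Rod cross-section A_rod = π/4 × (120 mm)² = 11310 mm^2
F = P × A_rod

F ≈ 3.51e5 N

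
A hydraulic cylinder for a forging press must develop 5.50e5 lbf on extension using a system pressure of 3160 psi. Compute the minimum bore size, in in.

Extension force acts on the full piston face: F = P × (π/4)D².
D = √(4F / (πP)) = √(4 × 5.50e5 lbf / (π × 3160 psi))

D ≈ 14.9 in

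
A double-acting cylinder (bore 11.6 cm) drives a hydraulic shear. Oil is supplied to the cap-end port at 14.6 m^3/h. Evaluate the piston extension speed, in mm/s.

v ≈ 384 mm/s

Cap-side area A_cap = π/4 × (11.6 cm)² = 105.7 cm^2
v = Q / A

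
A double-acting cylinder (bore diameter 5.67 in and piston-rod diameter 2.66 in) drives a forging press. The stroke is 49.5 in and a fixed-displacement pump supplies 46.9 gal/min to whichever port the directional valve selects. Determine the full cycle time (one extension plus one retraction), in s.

t ≈ 12.3 s

Cap-side area A_cap = π/4 × (5.67 in)² = 25.25 in^2
Rod-side annular area A_ann = π/4 × (5.67² − 2.66²) = 19.69 in^2
t_ext = A_cap·L/Q = 6.922 s
t_ret = A_ann·L/Q = 5.398 s
t_cycle = t_ext + t_ret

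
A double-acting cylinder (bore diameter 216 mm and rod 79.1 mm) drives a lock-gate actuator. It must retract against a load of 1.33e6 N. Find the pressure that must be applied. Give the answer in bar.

P ≈ 419 bar

Rod-side annular area A_ann = π/4 × (216² − 79.1²) = 31730 mm^2
Retraction: pressure acts on the annular area.
P = F / A = 1.33e6 N / A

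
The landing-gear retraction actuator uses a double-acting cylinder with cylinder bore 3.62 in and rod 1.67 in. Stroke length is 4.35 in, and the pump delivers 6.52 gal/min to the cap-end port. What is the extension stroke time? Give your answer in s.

Cap-side area A_cap = π/4 × (3.62 in)² = 10.29 in^2
Swept volume V = A × L; t = V / Q = A·L / Q

t ≈ 1.78 s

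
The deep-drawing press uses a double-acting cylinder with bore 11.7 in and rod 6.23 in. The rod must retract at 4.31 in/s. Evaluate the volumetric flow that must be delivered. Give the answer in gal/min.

Rod-side annular area A_ann = π/4 × (11.7² − 6.23²) = 77.03 in^2
Q = A × v

Q ≈ 86.2 gal/min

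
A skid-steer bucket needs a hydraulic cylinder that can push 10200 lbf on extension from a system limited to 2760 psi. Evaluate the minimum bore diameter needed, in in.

Extension force acts on the full piston face: F = P × (π/4)D².
D = √(4F / (πP)) = √(4 × 10200 lbf / (π × 2760 psi))

D ≈ 2.17 in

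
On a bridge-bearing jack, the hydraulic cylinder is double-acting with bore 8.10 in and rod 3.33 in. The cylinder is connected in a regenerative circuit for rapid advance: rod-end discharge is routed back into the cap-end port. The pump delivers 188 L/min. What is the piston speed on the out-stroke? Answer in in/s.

In regeneration the rod-end outflow joins the pump flow into the cap end, so the net volume the pump must supply per unit advance equals the rod cross-section area.
Rod cross-section A_rod = π/4 × (3.33 in)² = 8.709 in^2
v = Q_pump / A_rod

v ≈ 22.0 in/s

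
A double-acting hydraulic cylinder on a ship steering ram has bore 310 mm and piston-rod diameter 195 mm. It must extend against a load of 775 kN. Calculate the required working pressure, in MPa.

Cap-side area A_cap = π/4 × (310 mm)² = 75480 mm^2
P = F / A = 775 kN / A

P ≈ 10.3 MPa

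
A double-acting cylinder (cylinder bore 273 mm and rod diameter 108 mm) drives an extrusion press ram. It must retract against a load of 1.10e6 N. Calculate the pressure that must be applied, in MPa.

Rod-side annular area A_ann = π/4 × (273² − 108²) = 49370 mm^2
Retraction: pressure acts on the annular area.
P = F / A = 1.10e6 N / A

P ≈ 22.3 MPa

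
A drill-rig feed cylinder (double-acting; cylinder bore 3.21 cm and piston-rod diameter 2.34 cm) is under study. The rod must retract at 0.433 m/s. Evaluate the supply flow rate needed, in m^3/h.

Rod-side annular area A_ann = π/4 × (3.21² − 2.34²) = 3.792 cm^2
Q = A × v

Q ≈ 0.591 m^3/h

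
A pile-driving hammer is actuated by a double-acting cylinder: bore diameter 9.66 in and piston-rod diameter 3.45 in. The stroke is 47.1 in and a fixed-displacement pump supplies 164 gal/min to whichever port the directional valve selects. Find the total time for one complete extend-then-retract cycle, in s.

t ≈ 10.2 s

Cap-side area A_cap = π/4 × (9.66 in)² = 73.29 in^2
Rod-side annular area A_ann = π/4 × (9.66² − 3.45²) = 63.94 in^2
t_ext = A_cap·L/Q = 5.467 s
t_ret = A_ann·L/Q = 4.770 s
t_cycle = t_ext + t_ret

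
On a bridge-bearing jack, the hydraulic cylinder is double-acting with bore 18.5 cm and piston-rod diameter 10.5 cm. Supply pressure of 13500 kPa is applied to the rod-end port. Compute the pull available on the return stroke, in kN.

Rod-side annular area A_ann = π/4 × (18.5² − 10.5²) = 182.2 cm^2
On retraction the pressure acts on the annular area (bore minus rod).
F = P × A_ann

F ≈ 246 kN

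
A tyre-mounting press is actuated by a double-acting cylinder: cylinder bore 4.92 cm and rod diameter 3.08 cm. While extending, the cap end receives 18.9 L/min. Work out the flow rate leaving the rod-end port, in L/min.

Cap-side area A_cap = π/4 × (4.92 cm)² = 19.01 cm^2
Rod-side annular area A_ann = π/4 × (4.92² − 3.08²) = 11.56 cm^2
Piston speed v = Q_in/A_cap; rod-end outflow Q_out = v × A_ann = Q_in × A_ann/A_cap.

Q_out ≈ 11.5 L/min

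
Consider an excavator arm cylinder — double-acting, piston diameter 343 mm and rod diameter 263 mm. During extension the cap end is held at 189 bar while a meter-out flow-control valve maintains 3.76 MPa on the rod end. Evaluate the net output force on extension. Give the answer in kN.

F ≈ 1600 kN

Cap-side area A_cap = π/4 × (343 mm)² = 92400 mm^2
Rod-side annular area A_ann = π/4 × (343² − 263²) = 38080 mm^2
Net thrust = P_cap·A_cap − P_rod·A_ann = 1746 kN − 143.2 kN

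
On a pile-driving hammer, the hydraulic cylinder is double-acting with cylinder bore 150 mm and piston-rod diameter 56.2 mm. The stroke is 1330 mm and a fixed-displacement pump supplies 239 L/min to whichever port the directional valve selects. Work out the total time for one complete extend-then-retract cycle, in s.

t ≈ 11.0 s

Cap-side area A_cap = π/4 × (150 mm)² = 17670 mm^2
Rod-side annular area A_ann = π/4 × (150² − 56.2²) = 15190 mm^2
t_ext = A_cap·L/Q = 5.900 s
t_ret = A_ann·L/Q = 5.072 s
t_cycle = t_ext + t_ret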